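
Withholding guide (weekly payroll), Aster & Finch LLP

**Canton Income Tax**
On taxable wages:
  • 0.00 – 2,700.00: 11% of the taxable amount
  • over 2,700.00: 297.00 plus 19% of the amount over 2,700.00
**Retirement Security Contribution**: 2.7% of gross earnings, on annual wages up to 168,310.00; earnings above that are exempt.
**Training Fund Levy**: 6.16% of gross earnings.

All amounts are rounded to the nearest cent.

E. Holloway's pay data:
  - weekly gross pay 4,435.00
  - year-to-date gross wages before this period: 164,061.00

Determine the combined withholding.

Canton Income Tax: taxable = 4,435.00
  297.00 + 19% × (4,435.00 − 2,700.00) = 297.00 + 19% × 1,735.00 = 626.65
Retirement Security Contribution: cap 168,310.00 − YTD 164,061.00 = 4,249.00 subject; 2.7% × 4,249.00 = 114.72
Training Fund Levy: 6.16% × 4,435.00 = 273.20
Total: 626.65 + 114.72 + 273.20 = 1,014.57

1,014.57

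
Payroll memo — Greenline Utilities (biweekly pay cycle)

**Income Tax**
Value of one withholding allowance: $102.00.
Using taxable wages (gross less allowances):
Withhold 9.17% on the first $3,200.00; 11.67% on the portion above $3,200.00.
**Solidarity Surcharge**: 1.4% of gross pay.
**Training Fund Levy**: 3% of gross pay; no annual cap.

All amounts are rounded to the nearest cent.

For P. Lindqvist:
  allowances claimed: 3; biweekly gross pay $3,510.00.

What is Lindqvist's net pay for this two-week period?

$3,061.65

Income Tax: taxable = $3,510.00 − 3×$102.00 = $3,204.00
  $293.44 + 11.67% × ($3,204.00 − $3,200.00) = $293.44 + 11.67% × $4.00 = $293.91
Solidarity Surcharge: 1.4% × $3,510.00 = $49.14
Training Fund Levy: 3% × $3,510.00 = $105.30
Total withheld: $293.91 + $49.14 + $105.30 = $448.35
Net pay: $3,510.00 − $448.35 = $3,061.65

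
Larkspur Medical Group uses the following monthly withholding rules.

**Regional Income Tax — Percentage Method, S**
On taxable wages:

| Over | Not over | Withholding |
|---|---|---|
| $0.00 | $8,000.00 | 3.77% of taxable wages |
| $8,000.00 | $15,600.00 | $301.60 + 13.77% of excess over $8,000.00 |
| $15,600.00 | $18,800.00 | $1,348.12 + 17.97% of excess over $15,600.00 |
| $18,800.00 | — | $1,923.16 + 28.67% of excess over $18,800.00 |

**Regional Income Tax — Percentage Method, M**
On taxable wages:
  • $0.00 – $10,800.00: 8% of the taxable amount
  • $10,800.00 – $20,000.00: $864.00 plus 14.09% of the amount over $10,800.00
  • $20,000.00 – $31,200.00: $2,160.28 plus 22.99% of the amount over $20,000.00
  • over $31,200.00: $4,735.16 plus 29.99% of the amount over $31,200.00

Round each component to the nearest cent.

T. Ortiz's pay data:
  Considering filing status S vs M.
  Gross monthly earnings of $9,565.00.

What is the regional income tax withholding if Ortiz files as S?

$517.10

Regional Income Tax (S): taxable = $9,565.00
  $301.60 + 13.77% × ($9,565.00 − $8,000.00) = $301.60 + 13.77% × $1,565.00 = $517.10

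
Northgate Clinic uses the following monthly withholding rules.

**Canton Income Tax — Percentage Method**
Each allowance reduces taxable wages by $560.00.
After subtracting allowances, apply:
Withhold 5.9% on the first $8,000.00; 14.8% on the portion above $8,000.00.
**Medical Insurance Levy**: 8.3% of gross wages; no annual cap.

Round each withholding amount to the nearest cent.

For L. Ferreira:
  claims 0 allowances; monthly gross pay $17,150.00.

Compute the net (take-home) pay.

$13,900.35

Canton Income Tax: taxable = $17,150.00
  $472.00 + 14.8% × ($17,150.00 − $8,000.00) = $472.00 + 14.8% × $9,150.00 = $1,826.20
Medical Insurance Levy: 8.3% × $17,150.00 = $1,423.45
Total withheld: $1,826.20 + $1,423.45 = $3,249.65
Net pay: $17,150.00 − $3,249.65 = $13,900.35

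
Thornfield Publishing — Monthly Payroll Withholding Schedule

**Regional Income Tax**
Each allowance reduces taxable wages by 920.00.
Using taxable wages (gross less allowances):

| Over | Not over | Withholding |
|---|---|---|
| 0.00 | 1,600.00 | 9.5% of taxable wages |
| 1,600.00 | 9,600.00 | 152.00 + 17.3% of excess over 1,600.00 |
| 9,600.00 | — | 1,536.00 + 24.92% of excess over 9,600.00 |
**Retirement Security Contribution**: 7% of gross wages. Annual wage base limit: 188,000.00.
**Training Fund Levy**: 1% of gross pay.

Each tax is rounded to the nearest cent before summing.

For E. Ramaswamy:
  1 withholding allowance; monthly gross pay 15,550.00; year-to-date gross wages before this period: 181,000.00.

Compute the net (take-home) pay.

12,115.02

Regional Income Tax: taxable = 15,550.00 − 1×920.00 = 14,630.00
  1,536.00 + 24.92% × (14,630.00 − 9,600.00) = 1,536.00 + 24.92% × 5,030.00 = 2,789.48
Retirement Security Contribution: cap 188,000.00 − YTD 181,000.00 = 7,000.00 subject; 7% × 7,000.00 = 490.00
Training Fund Levy: 1% × 15,550.00 = 155.50
Total withheld: 2,789.48 + 490.00 + 155.50 = 3,434.98
Net pay: 15,550.00 − 3,434.98 = 12,115.02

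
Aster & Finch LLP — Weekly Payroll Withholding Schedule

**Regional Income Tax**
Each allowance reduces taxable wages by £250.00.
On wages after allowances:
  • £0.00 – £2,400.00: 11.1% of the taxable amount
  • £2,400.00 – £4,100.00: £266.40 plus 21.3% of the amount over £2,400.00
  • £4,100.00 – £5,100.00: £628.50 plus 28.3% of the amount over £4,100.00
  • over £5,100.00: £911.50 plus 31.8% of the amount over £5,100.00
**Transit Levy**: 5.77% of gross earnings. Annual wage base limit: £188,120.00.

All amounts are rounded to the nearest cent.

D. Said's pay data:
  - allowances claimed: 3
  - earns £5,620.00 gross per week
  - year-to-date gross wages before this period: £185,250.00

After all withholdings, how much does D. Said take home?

Regional Income Tax: taxable = £5,620.00 − 3×£250.00 = £4,870.00
  £628.50 + 28.3% × (£4,870.00 − £4,100.00) = £628.50 + 28.3% × £770.00 = £846.41
Transit Levy: cap £188,120.00 − YTD £185,250.00 = £2,870.00 subject; 5.77% × £2,870.00 = £165.60
Total withheld: £846.41 + £165.60 = £1,012.01
Net pay: £5,620.00 − £1,012.01 = £4,607.99

£4,607.99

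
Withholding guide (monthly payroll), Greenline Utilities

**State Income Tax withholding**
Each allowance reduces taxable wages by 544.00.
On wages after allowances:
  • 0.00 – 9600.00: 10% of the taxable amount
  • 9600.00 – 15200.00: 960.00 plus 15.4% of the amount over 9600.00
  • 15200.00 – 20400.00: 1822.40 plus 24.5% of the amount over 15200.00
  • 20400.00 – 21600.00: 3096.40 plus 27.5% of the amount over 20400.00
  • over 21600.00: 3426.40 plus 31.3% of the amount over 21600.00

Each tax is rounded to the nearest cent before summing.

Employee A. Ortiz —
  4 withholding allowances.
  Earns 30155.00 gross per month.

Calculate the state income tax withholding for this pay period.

5423.03

State Income Tax: taxable = 30155.00 − 4×544.00 = 27979.00
  3426.40 + 31.3% × (27979.00 − 21600.00) = 3426.40 + 31.3% × 6379.00 = 5423.03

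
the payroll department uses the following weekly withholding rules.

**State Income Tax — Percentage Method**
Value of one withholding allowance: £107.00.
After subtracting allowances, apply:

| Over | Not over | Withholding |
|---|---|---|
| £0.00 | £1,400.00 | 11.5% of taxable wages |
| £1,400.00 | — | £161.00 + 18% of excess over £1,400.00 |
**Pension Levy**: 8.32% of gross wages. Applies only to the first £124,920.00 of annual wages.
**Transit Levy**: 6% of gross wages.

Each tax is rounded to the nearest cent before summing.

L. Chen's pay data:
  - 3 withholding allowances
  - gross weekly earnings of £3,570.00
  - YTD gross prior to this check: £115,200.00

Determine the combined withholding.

£1,005.04

State Income Tax: taxable = £3,570.00 − 3×£107.00 = £3,249.00
  £161.00 + 18% × (£3,249.00 − £1,400.00) = £161.00 + 18% × £1,849.00 = £493.82
Pension Levy: 8.32% × £3,570.00 = £297.02
Transit Levy: 6% × £3,570.00 = £214.20
Total: £493.82 + £297.02 + £214.20 = £1,005.04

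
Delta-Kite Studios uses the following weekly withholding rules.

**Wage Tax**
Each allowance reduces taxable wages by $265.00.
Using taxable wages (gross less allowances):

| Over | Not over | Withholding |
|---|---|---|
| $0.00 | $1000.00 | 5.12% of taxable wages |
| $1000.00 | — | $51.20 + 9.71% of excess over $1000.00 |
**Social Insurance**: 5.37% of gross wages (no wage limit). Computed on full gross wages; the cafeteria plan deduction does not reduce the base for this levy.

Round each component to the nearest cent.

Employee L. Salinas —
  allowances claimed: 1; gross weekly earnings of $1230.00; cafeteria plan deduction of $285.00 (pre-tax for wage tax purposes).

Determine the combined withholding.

$100.87

Wage Tax: taxable = $1230.00 − $285.00 − 1×$265.00 = $680.00
  5.12% × $680.00 = $34.82
Social Insurance: 5.37% × $1230.00 = $66.05
Total: $34.82 + $66.05 = $100.87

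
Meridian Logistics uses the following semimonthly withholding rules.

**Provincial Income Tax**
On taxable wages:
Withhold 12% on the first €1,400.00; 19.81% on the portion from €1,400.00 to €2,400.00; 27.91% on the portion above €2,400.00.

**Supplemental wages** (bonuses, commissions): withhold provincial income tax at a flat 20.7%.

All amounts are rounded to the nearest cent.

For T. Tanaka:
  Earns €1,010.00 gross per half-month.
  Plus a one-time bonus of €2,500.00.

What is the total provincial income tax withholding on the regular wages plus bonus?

€638.70

Provincial Income Tax: taxable = €1,010.00
  12% × €1,010.00 = €121.20
Supplemental (20.7% flat on bonus): 20.7% × €2,500.00 = €517.50
Total provincial income tax: €121.20 + €517.50 = €638.70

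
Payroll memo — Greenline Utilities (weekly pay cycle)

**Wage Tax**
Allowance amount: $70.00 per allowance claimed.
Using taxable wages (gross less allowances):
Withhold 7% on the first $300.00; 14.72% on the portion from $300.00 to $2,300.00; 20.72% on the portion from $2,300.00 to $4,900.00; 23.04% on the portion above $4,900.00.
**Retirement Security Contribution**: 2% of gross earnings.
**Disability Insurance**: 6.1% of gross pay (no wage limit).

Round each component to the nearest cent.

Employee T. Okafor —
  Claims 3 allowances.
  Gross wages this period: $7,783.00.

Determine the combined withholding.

Wage Tax: taxable = $7,783.00 − 3×$70.00 = $7,573.00
  $854.12 + 23.04% × ($7,573.00 − $4,900.00) = $854.12 + 23.04% × $2,673.00 = $1,469.98
Retirement Security Contribution: 2% × $7,783.00 = $155.66
Disability Insurance: 6.1% × $7,783.00 = $474.76
Total: $1,469.98 + $155.66 + $474.76 = $2,100.40

$2,100.40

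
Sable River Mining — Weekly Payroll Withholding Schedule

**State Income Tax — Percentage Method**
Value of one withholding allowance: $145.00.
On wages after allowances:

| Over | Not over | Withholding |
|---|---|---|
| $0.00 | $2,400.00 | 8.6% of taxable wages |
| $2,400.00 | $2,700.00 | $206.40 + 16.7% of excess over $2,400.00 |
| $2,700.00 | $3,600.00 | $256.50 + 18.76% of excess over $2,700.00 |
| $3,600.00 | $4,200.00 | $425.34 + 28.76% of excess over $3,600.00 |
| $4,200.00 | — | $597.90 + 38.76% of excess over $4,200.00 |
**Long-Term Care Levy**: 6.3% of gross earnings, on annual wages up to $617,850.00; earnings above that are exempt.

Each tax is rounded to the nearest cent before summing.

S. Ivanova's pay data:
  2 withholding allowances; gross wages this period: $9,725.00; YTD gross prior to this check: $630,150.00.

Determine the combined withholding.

State Income Tax: taxable = $9,725.00 − 2×$145.00 = $9,435.00
  $597.90 + 38.76% × ($9,435.00 − $4,200.00) = $597.90 + 38.76% × $5,235.00 = $2,626.99
Long-Term Care Levy: YTD $630,150.00 ≥ cap $617,850.00 → $0.00
Total: $2,626.99 + $0.00 = $2,626.99

$2,626.99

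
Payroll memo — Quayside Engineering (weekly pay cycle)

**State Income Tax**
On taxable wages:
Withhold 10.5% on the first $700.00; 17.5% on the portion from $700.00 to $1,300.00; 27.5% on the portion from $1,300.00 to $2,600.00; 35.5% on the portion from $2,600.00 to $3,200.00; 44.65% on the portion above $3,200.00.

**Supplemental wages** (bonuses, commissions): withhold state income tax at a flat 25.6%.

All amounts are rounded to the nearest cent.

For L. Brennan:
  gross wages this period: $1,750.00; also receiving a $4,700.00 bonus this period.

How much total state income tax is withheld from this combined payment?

$1,505.45

State Income Tax: taxable = $1,750.00
  $178.50 + 27.5% × ($1,750.00 − $1,300.00) = $178.50 + 27.5% × $450.00 = $302.25
Supplemental (25.6% flat on bonus): 25.6% × $4,700.00 = $1,203.20
Total state income tax: $302.25 + $1,203.20 = $1,505.45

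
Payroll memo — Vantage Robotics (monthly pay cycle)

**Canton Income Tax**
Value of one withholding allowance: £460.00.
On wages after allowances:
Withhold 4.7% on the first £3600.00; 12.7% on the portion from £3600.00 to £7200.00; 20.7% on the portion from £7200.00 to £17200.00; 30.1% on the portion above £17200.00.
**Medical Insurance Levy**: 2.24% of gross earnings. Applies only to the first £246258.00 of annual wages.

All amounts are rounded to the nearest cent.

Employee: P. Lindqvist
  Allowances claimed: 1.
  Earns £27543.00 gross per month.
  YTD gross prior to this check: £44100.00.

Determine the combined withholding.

£6288.14

Canton Income Tax: taxable = £27543.00 − 1×£460.00 = £27083.00
  £2696.40 + 30.1% × (£27083.00 − £17200.00) = £2696.40 + 30.1% × £9883.00 = £5671.18
Medical Insurance Levy: 2.24% × £27543.00 = £616.96
Total: £5671.18 + £616.96 = £6288.14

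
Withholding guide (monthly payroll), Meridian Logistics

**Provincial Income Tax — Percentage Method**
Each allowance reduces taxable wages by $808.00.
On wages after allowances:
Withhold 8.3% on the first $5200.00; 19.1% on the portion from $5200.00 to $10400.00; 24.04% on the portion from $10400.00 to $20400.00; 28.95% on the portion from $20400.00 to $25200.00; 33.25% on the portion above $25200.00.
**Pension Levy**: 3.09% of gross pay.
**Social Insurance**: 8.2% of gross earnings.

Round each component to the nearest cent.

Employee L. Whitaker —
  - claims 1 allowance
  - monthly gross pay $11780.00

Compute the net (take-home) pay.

Provincial Income Tax: taxable = $11780.00 − 1×$808.00 = $10972.00
  $1424.80 + 24.04% × ($10972.00 − $10400.00) = $1424.80 + 24.04% × $572.00 = $1562.31
Pension Levy: 3.09% × $11780.00 = $364.00
Social Insurance: 8.2% × $11780.00 = $965.96
Total withheld: $1562.31 + $364.00 + $965.96 = $2892.27
Net pay: $11780.00 − $2892.27 = $8887.73

$8887.73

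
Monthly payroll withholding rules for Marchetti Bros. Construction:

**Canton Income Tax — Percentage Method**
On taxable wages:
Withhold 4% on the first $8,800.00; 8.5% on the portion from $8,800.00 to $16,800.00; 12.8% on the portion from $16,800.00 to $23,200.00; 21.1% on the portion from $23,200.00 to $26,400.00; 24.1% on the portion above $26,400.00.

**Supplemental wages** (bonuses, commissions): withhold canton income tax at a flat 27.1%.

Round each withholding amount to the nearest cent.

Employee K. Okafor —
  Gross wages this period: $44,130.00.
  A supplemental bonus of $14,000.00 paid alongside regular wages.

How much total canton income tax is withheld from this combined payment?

Canton Income Tax: taxable = $44,130.00
  $2,526.40 + 24.1% × ($44,130.00 − $26,400.00) = $2,526.40 + 24.1% × $17,730.00 = $6,799.33
Supplemental (27.1% flat on bonus): 27.1% × $14,000.00 = $3,794.00
Total canton income tax: $6,799.33 + $3,794.00 = $10,593.33

$10,593.33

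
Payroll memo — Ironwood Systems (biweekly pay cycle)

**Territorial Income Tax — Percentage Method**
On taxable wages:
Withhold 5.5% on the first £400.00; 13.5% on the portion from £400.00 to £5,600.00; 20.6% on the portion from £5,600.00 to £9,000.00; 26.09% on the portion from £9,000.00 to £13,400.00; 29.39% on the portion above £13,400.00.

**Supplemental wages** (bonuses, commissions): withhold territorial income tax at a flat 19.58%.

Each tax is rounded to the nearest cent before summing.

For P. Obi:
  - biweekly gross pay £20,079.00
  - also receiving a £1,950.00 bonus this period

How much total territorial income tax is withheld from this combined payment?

£4,917.13

Territorial Income Tax: taxable = £20,079.00
  £2,572.36 + 29.39% × (£20,079.00 − £13,400.00) = £2,572.36 + 29.39% × £6,679.00 = £4,535.32
Supplemental (19.58% flat on bonus): 19.58% × £1,950.00 = £381.81
Total territorial income tax: £4,535.32 + £381.81 = £4,917.13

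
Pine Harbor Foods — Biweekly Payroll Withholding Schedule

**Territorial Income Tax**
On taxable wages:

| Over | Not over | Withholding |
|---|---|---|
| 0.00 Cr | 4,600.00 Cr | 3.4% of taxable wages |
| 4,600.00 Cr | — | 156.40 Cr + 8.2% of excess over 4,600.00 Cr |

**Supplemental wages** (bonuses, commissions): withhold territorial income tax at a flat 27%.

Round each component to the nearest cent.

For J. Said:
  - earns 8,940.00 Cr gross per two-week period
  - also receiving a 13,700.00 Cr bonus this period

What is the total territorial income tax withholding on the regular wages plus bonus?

4,211.28 Cr

Territorial Income Tax: taxable = 8,940.00 Cr
  156.40 Cr + 8.2% × (8,940.00 Cr − 4,600.00 Cr) = 156.40 Cr + 8.2% × 4,340.00 Cr = 512.28 Cr
Supplemental (27% flat on bonus): 27% × 13,700.00 Cr = 3,699.00 Cr
Total territorial income tax: 512.28 Cr + 3,699.00 Cr = 4,211.28 Cr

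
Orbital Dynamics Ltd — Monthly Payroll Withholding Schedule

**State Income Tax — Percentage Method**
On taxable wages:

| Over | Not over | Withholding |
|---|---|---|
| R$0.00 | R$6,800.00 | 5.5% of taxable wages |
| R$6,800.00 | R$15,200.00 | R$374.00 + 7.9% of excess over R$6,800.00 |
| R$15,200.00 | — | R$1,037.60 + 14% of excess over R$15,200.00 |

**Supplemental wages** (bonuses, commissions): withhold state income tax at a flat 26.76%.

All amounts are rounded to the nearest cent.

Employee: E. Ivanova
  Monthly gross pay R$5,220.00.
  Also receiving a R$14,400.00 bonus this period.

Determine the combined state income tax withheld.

State Income Tax: taxable = R$5,220.00
  5.5% × R$5,220.00 = R$287.10
Supplemental (26.76% flat on bonus): 26.76% × R$14,400.00 = R$3,853.44
Total state income tax: R$287.10 + R$3,853.44 = R$4,140.54

R$4,140.54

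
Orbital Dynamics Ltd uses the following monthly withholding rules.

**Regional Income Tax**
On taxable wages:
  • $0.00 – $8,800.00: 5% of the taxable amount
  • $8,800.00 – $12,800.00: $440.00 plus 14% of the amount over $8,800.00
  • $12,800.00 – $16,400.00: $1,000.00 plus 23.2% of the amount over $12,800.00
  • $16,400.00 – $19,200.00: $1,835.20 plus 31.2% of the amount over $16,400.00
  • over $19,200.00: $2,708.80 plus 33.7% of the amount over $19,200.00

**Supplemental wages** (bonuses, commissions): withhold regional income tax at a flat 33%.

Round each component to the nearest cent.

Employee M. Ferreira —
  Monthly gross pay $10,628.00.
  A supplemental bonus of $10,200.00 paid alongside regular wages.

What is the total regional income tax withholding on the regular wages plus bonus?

$4,061.92

Regional Income Tax: taxable = $10,628.00
  $440.00 + 14% × ($10,628.00 − $8,800.00) = $440.00 + 14% × $1,828.00 = $695.92
Supplemental (33% flat on bonus): 33% × $10,200.00 = $3,366.00
Total regional income tax: $695.92 + $3,366.00 = $4,061.92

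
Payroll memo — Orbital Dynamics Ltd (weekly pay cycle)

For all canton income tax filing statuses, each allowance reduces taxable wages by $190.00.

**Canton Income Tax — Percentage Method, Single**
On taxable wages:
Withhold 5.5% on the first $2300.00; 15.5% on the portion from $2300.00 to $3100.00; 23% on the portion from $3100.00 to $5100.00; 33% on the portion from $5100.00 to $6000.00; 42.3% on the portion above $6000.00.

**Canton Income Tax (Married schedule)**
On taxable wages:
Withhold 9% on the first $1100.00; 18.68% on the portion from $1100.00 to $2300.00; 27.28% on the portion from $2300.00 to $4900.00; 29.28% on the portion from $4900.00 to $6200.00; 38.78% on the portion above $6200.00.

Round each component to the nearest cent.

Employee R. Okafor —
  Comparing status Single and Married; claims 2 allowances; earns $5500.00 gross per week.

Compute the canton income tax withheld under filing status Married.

$1096.86

Canton Income Tax (Married): taxable = $5500.00 − 2×$190.00 = $5120.00
  $1032.44 + 29.28% × ($5120.00 − $4900.00) = $1032.44 + 29.28% × $220.00 = $1096.86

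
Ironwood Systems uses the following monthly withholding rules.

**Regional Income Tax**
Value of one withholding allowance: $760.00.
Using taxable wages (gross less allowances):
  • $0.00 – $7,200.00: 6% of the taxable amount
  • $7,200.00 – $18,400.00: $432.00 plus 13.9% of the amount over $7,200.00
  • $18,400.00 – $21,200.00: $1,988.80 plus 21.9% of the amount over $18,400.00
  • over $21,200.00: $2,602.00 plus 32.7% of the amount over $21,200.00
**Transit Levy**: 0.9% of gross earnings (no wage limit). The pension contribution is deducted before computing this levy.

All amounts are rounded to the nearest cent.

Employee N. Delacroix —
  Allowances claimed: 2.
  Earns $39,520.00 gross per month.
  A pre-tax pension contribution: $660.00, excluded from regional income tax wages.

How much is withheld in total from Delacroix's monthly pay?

$8,229.52

Regional Income Tax: taxable = $39,520.00 − $660.00 − 2×$760.00 = $37,340.00
  $2,602.00 + 32.7% × ($37,340.00 − $21,200.00) = $2,602.00 + 32.7% × $16,140.00 = $7,879.78
Transit Levy: 0.9% × $38,860.00 = $349.74
Total: $7,879.78 + $349.74 = $8,229.52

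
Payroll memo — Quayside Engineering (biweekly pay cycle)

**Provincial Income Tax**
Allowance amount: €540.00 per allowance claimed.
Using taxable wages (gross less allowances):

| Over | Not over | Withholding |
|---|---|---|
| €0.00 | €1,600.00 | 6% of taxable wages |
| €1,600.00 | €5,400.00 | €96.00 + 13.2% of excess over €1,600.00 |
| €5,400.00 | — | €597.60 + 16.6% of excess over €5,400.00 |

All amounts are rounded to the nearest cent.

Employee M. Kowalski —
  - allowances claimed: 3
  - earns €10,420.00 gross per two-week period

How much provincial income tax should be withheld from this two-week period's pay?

Provincial Income Tax: taxable = €10,420.00 − 3×€540.00 = €8,800.00
  €597.60 + 16.6% × (€8,800.00 − €5,400.00) = €597.60 + 16.6% × €3,400.00 = €1,162.00

€1,162.00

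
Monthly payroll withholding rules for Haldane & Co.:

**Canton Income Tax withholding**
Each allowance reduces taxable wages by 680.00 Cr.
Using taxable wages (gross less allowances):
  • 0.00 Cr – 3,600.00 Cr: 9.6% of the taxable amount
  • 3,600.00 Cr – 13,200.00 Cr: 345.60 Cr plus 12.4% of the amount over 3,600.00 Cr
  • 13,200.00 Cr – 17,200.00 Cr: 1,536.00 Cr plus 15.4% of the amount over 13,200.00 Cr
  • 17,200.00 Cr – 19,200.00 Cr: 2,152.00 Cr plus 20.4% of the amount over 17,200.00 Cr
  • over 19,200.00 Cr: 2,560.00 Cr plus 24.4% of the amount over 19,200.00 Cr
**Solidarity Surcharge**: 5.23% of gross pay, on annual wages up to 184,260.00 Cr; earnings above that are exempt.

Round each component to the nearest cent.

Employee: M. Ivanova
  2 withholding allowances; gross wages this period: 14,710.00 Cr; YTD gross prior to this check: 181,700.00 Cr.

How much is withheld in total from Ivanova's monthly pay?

1,692.99 Cr

Canton Income Tax: taxable = 14,710.00 Cr − 2×680.00 Cr = 13,350.00 Cr
  1,536.00 Cr + 15.4% × (13,350.00 Cr − 13,200.00 Cr) = 1,536.00 Cr + 15.4% × 150.00 Cr = 1,559.10 Cr
Solidarity Surcharge: cap 184,260.00 Cr − YTD 181,700.00 Cr = 2,560.00 Cr subject; 5.23% × 2,560.00 Cr = 133.89 Cr
Total: 1,559.10 Cr + 133.89 Cr = 1,692.99 Cr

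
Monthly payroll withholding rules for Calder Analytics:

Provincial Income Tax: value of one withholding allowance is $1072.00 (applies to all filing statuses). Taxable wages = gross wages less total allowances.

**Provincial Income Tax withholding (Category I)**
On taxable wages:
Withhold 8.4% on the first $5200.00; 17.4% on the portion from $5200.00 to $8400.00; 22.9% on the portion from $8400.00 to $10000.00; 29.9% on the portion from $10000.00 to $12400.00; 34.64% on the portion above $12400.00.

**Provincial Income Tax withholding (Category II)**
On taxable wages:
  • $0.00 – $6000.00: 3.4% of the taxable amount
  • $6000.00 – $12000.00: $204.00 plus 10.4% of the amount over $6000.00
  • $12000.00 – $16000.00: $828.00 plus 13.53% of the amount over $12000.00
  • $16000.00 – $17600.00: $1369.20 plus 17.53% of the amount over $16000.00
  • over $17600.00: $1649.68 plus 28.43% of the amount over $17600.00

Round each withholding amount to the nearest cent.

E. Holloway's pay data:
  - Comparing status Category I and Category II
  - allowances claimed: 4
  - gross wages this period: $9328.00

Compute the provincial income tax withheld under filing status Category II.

$171.36

Provincial Income Tax (Category II): taxable = $9328.00 − 4×$1072.00 = $5040.00
  3.4% × $5040.00 = $171.36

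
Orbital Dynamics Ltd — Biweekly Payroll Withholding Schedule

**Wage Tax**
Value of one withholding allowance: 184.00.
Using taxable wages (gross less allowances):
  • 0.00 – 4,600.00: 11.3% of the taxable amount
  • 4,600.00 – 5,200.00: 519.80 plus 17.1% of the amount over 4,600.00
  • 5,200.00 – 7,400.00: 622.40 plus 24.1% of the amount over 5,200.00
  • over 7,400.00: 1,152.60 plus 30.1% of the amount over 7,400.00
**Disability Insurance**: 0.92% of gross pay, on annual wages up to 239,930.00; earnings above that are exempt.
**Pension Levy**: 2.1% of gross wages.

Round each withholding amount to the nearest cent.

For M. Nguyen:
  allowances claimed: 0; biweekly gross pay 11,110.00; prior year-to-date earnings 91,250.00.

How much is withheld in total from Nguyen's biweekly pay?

Wage Tax: taxable = 11,110.00
  1,152.60 + 30.1% × (11,110.00 − 7,400.00) = 1,152.60 + 30.1% × 3,710.00 = 2,269.31
Disability Insurance: 0.92% × 11,110.00 = 102.21
Pension Levy: 2.1% × 11,110.00 = 233.31
Total: 2,269.31 + 102.21 + 233.31 = 2,604.83

2,604.83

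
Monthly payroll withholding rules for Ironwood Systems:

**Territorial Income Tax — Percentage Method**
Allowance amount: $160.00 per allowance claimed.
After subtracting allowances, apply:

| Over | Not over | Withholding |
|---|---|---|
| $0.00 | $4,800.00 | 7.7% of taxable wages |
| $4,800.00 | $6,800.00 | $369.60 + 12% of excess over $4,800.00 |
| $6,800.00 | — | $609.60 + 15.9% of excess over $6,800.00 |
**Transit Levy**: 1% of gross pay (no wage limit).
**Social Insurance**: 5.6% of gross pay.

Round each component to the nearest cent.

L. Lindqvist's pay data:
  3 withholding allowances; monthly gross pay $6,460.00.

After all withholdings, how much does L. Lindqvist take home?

Territorial Income Tax: taxable = $6,460.00 − 3×$160.00 = $5,980.00
  $369.60 + 12% × ($5,980.00 − $4,800.00) = $369.60 + 12% × $1,180.00 = $511.20
Transit Levy: 1% × $6,460.00 = $64.60
Social Insurance: 5.6% × $6,460.00 = $361.76
Total withheld: $511.20 + $64.60 + $361.76 = $937.56
Net pay: $6,460.00 − $937.56 = $5,522.44

$5,522.44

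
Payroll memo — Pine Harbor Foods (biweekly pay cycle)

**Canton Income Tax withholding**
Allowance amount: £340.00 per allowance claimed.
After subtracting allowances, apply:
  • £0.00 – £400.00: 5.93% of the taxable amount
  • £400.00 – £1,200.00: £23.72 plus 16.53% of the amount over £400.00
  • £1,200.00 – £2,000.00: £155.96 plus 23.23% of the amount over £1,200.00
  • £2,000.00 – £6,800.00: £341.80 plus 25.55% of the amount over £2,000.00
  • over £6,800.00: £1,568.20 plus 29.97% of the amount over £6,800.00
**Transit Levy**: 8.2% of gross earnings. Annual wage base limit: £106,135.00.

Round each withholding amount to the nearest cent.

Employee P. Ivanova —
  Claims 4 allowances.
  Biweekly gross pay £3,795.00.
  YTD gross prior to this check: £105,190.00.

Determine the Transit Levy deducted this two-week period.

£77.49

Transit Levy: cap £106,135.00 − YTD £105,190.00 = £945.00 subject; 8.2% × £945.00 = £77.49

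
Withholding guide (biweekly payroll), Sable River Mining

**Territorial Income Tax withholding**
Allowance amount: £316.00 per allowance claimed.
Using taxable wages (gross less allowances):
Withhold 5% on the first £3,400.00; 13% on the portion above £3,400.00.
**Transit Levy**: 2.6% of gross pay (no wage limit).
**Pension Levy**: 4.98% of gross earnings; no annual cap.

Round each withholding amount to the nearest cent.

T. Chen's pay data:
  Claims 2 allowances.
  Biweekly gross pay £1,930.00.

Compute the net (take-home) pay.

£1,718.81

Territorial Income Tax: taxable = £1,930.00 − 2×£316.00 = £1,298.00
  5% × £1,298.00 = £64.90
Transit Levy: 2.6% × £1,930.00 = £50.18
Pension Levy: 4.98% × £1,930.00 = £96.11
Total withheld: £64.90 + £50.18 + £96.11 = £211.19
Net pay: £1,930.00 − £211.19 = £1,718.81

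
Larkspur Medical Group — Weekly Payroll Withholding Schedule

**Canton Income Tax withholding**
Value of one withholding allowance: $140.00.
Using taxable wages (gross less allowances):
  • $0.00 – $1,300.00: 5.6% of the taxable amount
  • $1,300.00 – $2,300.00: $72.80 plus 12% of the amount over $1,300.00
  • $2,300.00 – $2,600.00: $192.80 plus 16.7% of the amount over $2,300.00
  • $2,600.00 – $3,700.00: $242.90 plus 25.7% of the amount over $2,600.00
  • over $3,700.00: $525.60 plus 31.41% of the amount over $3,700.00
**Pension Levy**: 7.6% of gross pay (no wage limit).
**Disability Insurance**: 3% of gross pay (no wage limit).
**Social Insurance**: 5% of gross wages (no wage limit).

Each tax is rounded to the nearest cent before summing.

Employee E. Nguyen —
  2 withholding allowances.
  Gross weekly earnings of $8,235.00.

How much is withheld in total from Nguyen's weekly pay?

Canton Income Tax: taxable = $8,235.00 − 2×$140.00 = $7,955.00
  $525.60 + 31.41% × ($7,955.00 − $3,700.00) = $525.60 + 31.41% × $4,255.00 = $1,862.10
Pension Levy: 7.6% × $8,235.00 = $625.86
Disability Insurance: 3% × $8,235.00 = $247.05
Social Insurance: 5% × $8,235.00 = $411.75
Total: $1,862.10 + $625.86 + $247.05 + $411.75 = $3,146.76

$3,146.76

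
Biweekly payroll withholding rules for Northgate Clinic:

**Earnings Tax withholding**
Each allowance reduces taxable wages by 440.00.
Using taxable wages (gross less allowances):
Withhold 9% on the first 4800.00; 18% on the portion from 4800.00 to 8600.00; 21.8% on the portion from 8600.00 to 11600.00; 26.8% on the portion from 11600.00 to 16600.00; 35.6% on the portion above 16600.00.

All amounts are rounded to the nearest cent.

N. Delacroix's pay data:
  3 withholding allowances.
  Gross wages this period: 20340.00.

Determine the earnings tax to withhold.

3971.52

Earnings Tax: taxable = 20340.00 − 3×440.00 = 19020.00
  3110.00 + 35.6% × (19020.00 − 16600.00) = 3110.00 + 35.6% × 2420.00 = 3971.52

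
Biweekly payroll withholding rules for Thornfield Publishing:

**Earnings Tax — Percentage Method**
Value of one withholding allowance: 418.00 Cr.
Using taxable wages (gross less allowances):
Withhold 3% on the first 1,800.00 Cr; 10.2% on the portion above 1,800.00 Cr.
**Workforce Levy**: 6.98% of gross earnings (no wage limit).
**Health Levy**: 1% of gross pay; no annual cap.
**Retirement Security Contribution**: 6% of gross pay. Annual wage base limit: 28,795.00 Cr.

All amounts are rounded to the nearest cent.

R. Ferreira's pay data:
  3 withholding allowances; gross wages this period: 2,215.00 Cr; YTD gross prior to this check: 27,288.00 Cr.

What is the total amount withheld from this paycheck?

Earnings Tax: taxable = 2,215.00 Cr − 3×418.00 Cr = 961.00 Cr
  3% × 961.00 Cr = 28.83 Cr
Workforce Levy: 6.98% × 2,215.00 Cr = 154.61 Cr
Health Levy: 1% × 2,215.00 Cr = 22.15 Cr
Retirement Security Contribution: cap 28,795.00 Cr − YTD 27,288.00 Cr = 1,507.00 Cr subject; 6% × 1,507.00 Cr = 90.42 Cr
Total: 28.83 Cr + 154.61 Cr + 22.15 Cr + 90.42 Cr = 296.01 Cr

296.01 Cr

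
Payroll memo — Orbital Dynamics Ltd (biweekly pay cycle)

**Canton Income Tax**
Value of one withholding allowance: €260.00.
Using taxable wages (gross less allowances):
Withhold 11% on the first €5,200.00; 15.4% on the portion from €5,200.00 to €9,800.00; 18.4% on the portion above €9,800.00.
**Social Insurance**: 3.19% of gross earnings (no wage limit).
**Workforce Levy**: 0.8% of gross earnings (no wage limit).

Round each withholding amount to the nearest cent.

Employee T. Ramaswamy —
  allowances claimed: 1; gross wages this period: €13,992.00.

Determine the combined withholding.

Canton Income Tax: taxable = €13,992.00 − 1×€260.00 = €13,732.00
  €1,280.40 + 18.4% × (€13,732.00 − €9,800.00) = €1,280.40 + 18.4% × €3,932.00 = €2,003.89
Social Insurance: 3.19% × €13,992.00 = €446.34
Workforce Levy: 0.8% × €13,992.00 = €111.94
Total: €2,003.89 + €446.34 + €111.94 = €2,562.17

€2,562.17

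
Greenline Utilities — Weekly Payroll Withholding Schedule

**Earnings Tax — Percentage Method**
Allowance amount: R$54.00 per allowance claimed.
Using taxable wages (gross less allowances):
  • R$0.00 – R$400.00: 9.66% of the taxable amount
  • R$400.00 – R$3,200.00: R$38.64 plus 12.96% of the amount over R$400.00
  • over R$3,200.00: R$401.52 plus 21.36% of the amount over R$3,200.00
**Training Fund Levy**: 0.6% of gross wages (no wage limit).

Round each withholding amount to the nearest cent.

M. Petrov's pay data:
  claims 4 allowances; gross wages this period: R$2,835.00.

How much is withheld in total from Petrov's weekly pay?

Earnings Tax: taxable = R$2,835.00 − 4×R$54.00 = R$2,619.00
  R$38.64 + 12.96% × (R$2,619.00 − R$400.00) = R$38.64 + 12.96% × R$2,219.00 = R$326.22
Training Fund Levy: 0.6% × R$2,835.00 = R$17.01
Total: R$326.22 + R$17.01 = R$343.23

R$343.23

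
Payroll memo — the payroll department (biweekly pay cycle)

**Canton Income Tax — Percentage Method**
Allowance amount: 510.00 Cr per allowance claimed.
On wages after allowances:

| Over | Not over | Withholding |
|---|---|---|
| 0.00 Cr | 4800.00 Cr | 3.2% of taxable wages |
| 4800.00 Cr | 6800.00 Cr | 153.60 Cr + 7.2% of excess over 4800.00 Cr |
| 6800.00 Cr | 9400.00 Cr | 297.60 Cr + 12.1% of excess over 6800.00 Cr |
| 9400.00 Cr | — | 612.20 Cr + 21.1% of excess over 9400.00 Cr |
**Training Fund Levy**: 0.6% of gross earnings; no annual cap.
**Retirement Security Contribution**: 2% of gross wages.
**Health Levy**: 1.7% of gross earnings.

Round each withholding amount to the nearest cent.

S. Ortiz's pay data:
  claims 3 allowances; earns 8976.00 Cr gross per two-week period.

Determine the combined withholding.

Canton Income Tax: taxable = 8976.00 Cr − 3×510.00 Cr = 7446.00 Cr
  297.60 Cr + 12.1% × (7446.00 Cr − 6800.00 Cr) = 297.60 Cr + 12.1% × 646.00 Cr = 375.77 Cr
Training Fund Levy: 0.6% × 8976.00 Cr = 53.86 Cr
Retirement Security Contribution: 2% × 8976.00 Cr = 179.52 Cr
Health Levy: 1.7% × 8976.00 Cr = 152.59 Cr
Total: 375.77 Cr + 53.86 Cr + 179.52 Cr + 152.59 Cr = 761.74 Cr

761.74 Cr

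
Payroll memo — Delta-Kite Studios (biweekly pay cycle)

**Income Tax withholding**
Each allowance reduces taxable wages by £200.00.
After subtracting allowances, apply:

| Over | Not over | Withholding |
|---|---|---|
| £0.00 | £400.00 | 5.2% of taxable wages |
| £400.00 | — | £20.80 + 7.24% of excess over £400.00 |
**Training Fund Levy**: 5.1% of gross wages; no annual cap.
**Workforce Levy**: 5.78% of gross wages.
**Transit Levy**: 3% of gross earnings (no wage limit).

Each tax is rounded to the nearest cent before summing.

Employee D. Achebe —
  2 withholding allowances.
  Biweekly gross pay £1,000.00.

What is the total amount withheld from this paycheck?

Income Tax: taxable = £1,000.00 − 2×£200.00 = £600.00
  £20.80 + 7.24% × (£600.00 − £400.00) = £20.80 + 7.24% × £200.00 = £35.28
Training Fund Levy: 5.1% × £1,000.00 = £51.00
Workforce Levy: 5.78% × £1,000.00 = £57.80
Transit Levy: 3% × £1,000.00 = £30.00
Total: £35.28 + £51.00 + £57.80 + £30.00 = £174.08

£174.08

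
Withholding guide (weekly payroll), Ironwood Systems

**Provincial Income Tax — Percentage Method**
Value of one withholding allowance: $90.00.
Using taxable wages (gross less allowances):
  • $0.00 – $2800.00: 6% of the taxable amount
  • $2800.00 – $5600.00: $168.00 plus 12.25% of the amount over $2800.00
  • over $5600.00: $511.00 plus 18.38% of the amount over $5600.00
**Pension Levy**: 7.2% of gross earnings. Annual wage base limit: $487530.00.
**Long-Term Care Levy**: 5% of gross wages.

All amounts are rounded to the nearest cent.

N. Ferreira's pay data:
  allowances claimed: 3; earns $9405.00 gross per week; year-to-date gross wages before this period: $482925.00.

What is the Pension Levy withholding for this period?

$331.56

Pension Levy: cap $487530.00 − YTD $482925.00 = $4605.00 subject; 7.2% × $4605.00 = $331.56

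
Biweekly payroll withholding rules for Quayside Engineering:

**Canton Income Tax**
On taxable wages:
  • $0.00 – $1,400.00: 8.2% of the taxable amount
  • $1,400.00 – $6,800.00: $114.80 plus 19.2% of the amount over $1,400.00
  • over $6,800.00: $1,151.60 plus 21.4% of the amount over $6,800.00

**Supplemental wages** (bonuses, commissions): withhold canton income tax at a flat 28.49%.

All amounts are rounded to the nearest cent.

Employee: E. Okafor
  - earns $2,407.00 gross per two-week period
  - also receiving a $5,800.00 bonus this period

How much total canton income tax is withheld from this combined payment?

Canton Income Tax: taxable = $2,407.00
  $114.80 + 19.2% × ($2,407.00 − $1,400.00) = $114.80 + 19.2% × $1,007.00 = $308.14
Supplemental (28.49% flat on bonus): 28.49% × $5,800.00 = $1,652.42
Total canton income tax: $308.14 + $1,652.42 = $1,960.56

$1,960.56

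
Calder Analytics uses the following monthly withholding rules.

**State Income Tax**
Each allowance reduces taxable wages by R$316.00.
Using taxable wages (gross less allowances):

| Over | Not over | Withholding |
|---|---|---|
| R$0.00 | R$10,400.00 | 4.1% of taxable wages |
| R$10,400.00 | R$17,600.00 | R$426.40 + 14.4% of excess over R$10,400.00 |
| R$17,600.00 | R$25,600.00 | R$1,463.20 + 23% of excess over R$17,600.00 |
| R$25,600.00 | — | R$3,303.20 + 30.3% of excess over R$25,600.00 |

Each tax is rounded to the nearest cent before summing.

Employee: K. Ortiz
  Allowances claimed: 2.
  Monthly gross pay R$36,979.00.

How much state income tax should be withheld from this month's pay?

R$6,559.54

State Income Tax: taxable = R$36,979.00 − 2×R$316.00 = R$36,347.00
  R$3,303.20 + 30.3% × (R$36,347.00 − R$25,600.00) = R$3,303.20 + 30.3% × R$10,747.00 = R$6,559.54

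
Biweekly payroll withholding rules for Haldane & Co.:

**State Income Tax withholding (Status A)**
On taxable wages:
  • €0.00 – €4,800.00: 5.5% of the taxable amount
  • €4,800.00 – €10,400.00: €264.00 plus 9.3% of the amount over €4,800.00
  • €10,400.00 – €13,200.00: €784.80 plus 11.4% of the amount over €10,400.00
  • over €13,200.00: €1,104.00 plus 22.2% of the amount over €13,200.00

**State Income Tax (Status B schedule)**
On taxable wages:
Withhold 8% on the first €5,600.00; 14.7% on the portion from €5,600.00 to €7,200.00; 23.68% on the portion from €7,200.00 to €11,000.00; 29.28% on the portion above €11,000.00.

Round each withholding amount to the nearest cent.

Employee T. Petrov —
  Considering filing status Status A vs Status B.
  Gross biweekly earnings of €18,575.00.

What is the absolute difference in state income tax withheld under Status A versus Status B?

€1,503.75

State Income Tax (Status A): taxable = €18,575.00
  €1,104.00 + 22.2% × (€18,575.00 − €13,200.00) = €1,104.00 + 22.2% × €5,375.00 = €2,297.25
State Income Tax (Status B): taxable = €18,575.00
  €1,583.04 + 29.28% × (€18,575.00 − €11,000.00) = €1,583.04 + 29.28% × €7,575.00 = €3,801.00
Difference: |€2,297.25 − €3,801.00| = €1,503.75 (higher under Status B)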